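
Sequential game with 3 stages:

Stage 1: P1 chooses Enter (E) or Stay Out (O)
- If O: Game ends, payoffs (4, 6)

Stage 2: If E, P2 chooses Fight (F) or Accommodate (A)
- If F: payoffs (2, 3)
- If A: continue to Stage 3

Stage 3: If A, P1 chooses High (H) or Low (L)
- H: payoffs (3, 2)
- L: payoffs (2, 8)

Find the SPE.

SPE: (O, F, H); Outcome (4, 6)

Work:
Stage 3: P1 chooses H (3 vs 2)
Stage 2: P2: F->3, A->2 (anticipating H). Choose F
Stage 1: P1: O->4, E->2 (anticipating F, H). Choose O
SPE path: O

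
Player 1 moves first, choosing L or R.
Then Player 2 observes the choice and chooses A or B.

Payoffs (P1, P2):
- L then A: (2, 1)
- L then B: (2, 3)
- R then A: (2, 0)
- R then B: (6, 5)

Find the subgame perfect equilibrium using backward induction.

P1 plays R, P2 plays B after L and B after R; Payoff (6, 5)

Work:
Backward induction:
After L: P2 chooses B → P1 gets 2
After R: P2 chooses B → P1 gets 6
P1 chooses R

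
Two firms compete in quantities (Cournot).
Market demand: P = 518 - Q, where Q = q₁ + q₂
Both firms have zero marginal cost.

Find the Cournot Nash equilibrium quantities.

q₁* = q₂* = 172.67; P* = 172.67

Work:
Profit: π_i = P·q_i = (a - q_i - q_j)·q_i
FOC: ∂π_i/∂q_i = a - 2q_i - q_j = 0
Reaction function: q_i = (518 - q_j)/2
Symmetry: q* = 518/3 = 172.67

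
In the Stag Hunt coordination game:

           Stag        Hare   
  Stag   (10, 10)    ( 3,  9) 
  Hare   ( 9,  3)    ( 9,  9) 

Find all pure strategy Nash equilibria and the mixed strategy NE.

Pure NE: (Stag, Stag) and (Hare, Hare); Mixed NE: p = 0.8571, q = 0.8571

Work:
Check pure NE:
(Stag, Stag): (10, 10) - no unilateral deviation beneficial
(Hare, Hare): (9, 9) - no unilateral deviation beneficial
Mixed NE: P1 plays Stag with p = 0.8571, P2 plays Stag with q = 0.8571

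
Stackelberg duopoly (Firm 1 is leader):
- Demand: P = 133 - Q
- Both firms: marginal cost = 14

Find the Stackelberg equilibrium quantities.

q₁* (leader) = 59.5, q₂* (follower) = 29.75

Work:
Follower's reaction: q₂ = (a - c - q₁)/2
Leader substitutes: π₁ = q₁·(a - q₁ - (a-c-q₁)/2 - c)
FOC: q₁* = (133 - 14)/2 = 59.50
Then: q₂* = (133 - 14 - 59.5)/2 = 29.75
Leader has first-mover advantage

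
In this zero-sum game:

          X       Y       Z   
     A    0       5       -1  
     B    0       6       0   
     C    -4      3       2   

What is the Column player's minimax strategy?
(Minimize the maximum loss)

Column should play X, value = 0

Work:
Column player minimizes Row's maximum payoff:
Column X: max payoff to Row = 0
Column Y: max payoff to Row = 6
Column Z: max payoff to Row = 2
Minimum is 0, achieved by column X.
Minimax strategy: X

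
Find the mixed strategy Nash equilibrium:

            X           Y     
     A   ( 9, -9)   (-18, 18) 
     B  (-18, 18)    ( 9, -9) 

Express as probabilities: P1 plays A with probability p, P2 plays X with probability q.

p = 0.5, q = 0.5

Work:
Find probabilities that make opponent indifferent:
P2 chooses q to make P1 indifferent between A and B
P1 chooses p to make P2 indifferent between X and Y
Mixed NE: P1 plays (A: 0.5, B: 0.5), P2 plays (X: 0.5, Y: 0.5)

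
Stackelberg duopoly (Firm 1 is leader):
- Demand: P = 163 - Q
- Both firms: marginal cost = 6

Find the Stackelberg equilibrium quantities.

q₁* (leader) = 78.5, q₂* (follower) = 39.25

Work:
Follower's reaction: q₂ = (a - c - q₁)/2
Leader substitutes: π₁ = q₁·(a - q₁ - (a-c-q₁)/2 - c)
FOC: q₁* = (163 - 6)/2 = 78.50
Then: q₂* = (163 - 6 - 78.5)/2 = 39.25
Leader has first-mover advantage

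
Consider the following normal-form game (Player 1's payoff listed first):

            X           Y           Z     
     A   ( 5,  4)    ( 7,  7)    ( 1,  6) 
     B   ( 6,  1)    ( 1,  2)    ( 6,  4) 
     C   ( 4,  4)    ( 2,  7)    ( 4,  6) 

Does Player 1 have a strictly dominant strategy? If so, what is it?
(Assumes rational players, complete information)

No strictly dominant strategy exists for Player 1

Work:
A strategy strictly dominates another if it gives a strictly higher payoff against every opponent action. Compare each pair of P1's strategies column-by-column:
  A vs B: [5 vs 6, 7 vs 1, 1 vs 6] → A does not strictly dominate B (column X: 5 ≤ 6)
  A vs C: [5 vs 4, 7 vs 2, 1 vs 4] → A does not strictly dominate C (column Z: 1 ≤ 4)
  B vs A: [6 vs 5, 1 vs 7, 6 vs 1] → B does not strictly dominate A (column Y: 1 ≤ 7)
  B vs C: [6 vs 4, 1 vs 2, 6 vs 4] → B does not strictly dominate C (column Y: 1 ≤ 2)
  C vs A: [4 vs 5, 2 vs 7, 4 vs 1] → C does not strictly dominate A (column X: 4 ≤ 5)
  C vs B: [4 vs 6, 2 vs 1, 4 vs 6] → C does not strictly dominate B (column X: 4 ≤ 6)
No single strategy strictly dominates all others → no strictly dominant strategy.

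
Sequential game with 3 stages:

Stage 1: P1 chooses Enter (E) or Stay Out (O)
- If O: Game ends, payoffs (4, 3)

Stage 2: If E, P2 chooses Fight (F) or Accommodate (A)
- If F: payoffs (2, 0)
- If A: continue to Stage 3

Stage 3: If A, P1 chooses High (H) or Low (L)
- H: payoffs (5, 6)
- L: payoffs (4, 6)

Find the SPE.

SPE: (E, A, H); Outcome (5, 6)

Work:
Stage 3: P1 chooses H (5 vs 4)
Stage 2: P2: F->0, A->6 (anticipating H). Choose A
Stage 1: P1: O->4, E->5 (anticipating A, H). Choose E
SPE path: E -> A -> H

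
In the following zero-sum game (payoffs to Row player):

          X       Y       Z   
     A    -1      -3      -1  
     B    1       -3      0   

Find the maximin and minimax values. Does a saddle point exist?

Maximin = -3, Minimax = -3, Saddle: True

Work:
Row minimums: [-3, -3] → maximin = -3
Column maximums: [1, -3, 0] → minimax = -3
Saddle point exists! Game value = -3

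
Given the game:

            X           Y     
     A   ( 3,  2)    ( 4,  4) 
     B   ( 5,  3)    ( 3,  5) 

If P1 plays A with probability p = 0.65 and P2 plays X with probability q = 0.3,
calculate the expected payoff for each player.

E[P1] = 3.665, E[P2] = 3.75

Work:
E[P1] = p·q·π₁(A,X) + p·(1-q)·π₁(A,Y) + (1-p)·q·π₁(B,X) + (1-p)·(1-q)·π₁(B,Y)
= 0.65·0.3·3 + 0.65·0.7·4 + 0.35·0.3·5 + 0.35·0.7·3
= 3.665

E[P2] = 3.75 (similar calculation)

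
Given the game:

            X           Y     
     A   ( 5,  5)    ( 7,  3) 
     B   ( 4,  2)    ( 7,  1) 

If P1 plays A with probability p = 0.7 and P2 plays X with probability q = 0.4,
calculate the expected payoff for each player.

E[P1] = 6.08, E[P2] = 3.08

Work:
E[P1] = p·q·π₁(A,X) + p·(1-q)·π₁(A,Y) + (1-p)·q·π₁(B,X) + (1-p)·(1-q)·π₁(B,Y)
= 0.7·0.4·5 + 0.7·0.6·7 + 0.3·0.4·4 + 0.3·0.6·7
= 6.08

E[P2] = 3.08 (similar calculation)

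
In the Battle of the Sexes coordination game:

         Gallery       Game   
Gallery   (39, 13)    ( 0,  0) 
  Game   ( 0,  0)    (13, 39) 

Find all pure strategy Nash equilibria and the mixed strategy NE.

Pure NE: (Gallery, Gallery) and (Game, Game); Mixed NE: p = 0.75, q = 0.25

Work:
Check pure NE:
(Gallery, Gallery): (39, 13) - no unilateral deviation beneficial
(Game, Game): (13, 39) - no unilateral deviation beneficial
Mixed NE: P1 plays Gallery with p = 0.75, P2 plays Gallery with q = 0.25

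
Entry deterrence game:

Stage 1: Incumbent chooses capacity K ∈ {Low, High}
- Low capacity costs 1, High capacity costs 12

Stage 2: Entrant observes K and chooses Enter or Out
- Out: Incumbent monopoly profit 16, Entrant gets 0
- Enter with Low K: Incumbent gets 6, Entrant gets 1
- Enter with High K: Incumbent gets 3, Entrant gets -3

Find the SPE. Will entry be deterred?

SPE: (Low, Enter|Low, Out|High); Entry not deterred. Incumbent net profit = 5, Entrant gets 1

Work:
After Low K: Entrant enters (1 > 0)
After High K: Entrant stays out (-3 < 0)
Incumbent: Low → 6−1=5, High → 16−12=4
Incumbent chooses Low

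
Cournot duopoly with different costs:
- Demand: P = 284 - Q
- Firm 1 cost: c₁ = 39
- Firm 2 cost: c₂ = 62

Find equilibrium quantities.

q₁* = 89.33, q₂* = 66.33

Work:
Reaction: q₁ = (284 - 39 - q₂)/2
Reaction: q₂ = (284 - 62 - q₁)/2
Solve simultaneously:
q₁* = (284 - 2×39 + 62)/3 = 89.33
q₂* = (284 - 2×62 + 39)/3 = 66.33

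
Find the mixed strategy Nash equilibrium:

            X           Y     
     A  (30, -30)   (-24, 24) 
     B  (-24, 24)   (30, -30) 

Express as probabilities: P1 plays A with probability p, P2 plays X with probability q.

p = 0.5, q = 0.5

Work:
Find probabilities that make opponent indifferent:
P2 chooses q to make P1 indifferent between A and B
P1 chooses p to make P2 indifferent between X and Y
Mixed NE: P1 plays (A: 0.5, B: 0.5), P2 plays (X: 0.5, Y: 0.5)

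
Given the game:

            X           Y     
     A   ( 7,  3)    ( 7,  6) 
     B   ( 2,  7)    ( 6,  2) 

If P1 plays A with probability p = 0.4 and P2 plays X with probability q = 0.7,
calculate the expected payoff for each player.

E[P1] = 4.72, E[P2] = 4.86

Work:
E[P1] = p·q·π₁(A,X) + p·(1-q)·π₁(A,Y) + (1-p)·q·π₁(B,X) + (1-p)·(1-q)·π₁(B,Y)
= 0.4·0.7·7 + 0.4·0.3·7 + 0.6·0.7·2 + 0.6·0.3·6
= 4.72

E[P2] = 4.86 (similar calculation)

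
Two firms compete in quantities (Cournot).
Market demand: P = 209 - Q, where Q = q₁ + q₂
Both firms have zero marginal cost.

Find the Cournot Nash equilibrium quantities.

q₁* = q₂* = 69.67; P* = 69.67

Work:
Profit: π_i = P·q_i = (a - q_i - q_j)·q_i
FOC: ∂π_i/∂q_i = a - 2q_i - q_j = 0
Reaction function: q_i = (209 - q_j)/2
Symmetry: q* = 209/3 = 69.67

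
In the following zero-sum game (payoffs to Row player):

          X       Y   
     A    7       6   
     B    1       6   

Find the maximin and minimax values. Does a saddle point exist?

Maximin = 6, Minimax = 6, Saddle: True

Work:
Row minimums: [6, 1] → maximin = 6
Column maximums: [7, 6] → minimax = 6
Saddle point exists! Game value = 6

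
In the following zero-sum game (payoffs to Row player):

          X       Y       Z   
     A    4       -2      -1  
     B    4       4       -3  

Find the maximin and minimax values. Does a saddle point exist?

Maximin = -2, Minimax = -1, Saddle: False

Work:
Row minimums: [-2, -3] → maximin = -2
Column maximums: [4, 4, -1] → minimax = -1
No saddle point (maximin ≠ minimax). Mixed strategy needed.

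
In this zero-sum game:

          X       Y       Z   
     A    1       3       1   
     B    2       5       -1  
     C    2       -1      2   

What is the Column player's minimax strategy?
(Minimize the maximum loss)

Column should play X or Z (all achieve the minimum), value = 2

Work:
Column player minimizes Row's maximum payoff:
Column X: max payoff to Row = 2
Column Y: max payoff to Row = 5
Column Z: max payoff to Row = 2
Minimum is 2, achieved by columns X, Z (tied).
Each of X or Z is a minimax strategy.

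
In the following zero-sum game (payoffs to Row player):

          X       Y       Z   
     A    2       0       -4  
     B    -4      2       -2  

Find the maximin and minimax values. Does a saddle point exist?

Maximin = -4, Minimax = -2, Saddle: False

Work:
Row minimums: [-4, -4] → maximin = -4
Column maximums: [2, 2, -2] → minimax = -2
No saddle point (maximin ≠ minimax). Mixed strategy needed.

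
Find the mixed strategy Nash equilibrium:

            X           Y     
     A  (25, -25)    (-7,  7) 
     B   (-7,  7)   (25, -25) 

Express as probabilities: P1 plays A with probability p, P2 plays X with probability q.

p = 0.5, q = 0.5

Work:
Find probabilities that make opponent indifferent:
P2 chooses q to make P1 indifferent between A and B
P1 chooses p to make P2 indifferent between X and Y
Mixed NE: P1 plays (A: 0.5, B: 0.5), P2 plays (X: 0.5, Y: 0.5)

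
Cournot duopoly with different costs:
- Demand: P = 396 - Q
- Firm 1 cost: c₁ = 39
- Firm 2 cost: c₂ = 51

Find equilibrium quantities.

q₁* = 123.0, q₂* = 111.0

Work:
Reaction: q₁ = (396 - 39 - q₂)/2
Reaction: q₂ = (396 - 51 - q₁)/2
Solve simultaneously:
q₁* = (396 - 2×39 + 51)/3 = 123.0
q₂* = (396 - 2×51 + 39)/3 = 111.0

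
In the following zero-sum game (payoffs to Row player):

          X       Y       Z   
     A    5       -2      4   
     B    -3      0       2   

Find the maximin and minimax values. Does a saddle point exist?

Maximin = -2, Minimax = 0, Saddle: False

Work:
Row minimums: [-2, -3] → maximin = -2
Column maximums: [5, 0, 4] → minimax = 0
No saddle point (maximin ≠ minimax). Mixed strategy needed.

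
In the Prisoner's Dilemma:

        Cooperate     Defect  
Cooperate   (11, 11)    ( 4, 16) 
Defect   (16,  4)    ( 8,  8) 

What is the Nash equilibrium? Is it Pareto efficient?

(Defect, Defect) is NE; not Pareto efficient

Work:
Defect dominates Cooperate for both players:
If P2 cooperates: Defect (16) > Cooperate (11)
If P2 defects: Defect (8) > Cooperate (4)
NE: (Defect, Defect) with payoff (8, 8)
But (Cooperate, Cooperate) = (11, 11) Pareto dominates (8, 8)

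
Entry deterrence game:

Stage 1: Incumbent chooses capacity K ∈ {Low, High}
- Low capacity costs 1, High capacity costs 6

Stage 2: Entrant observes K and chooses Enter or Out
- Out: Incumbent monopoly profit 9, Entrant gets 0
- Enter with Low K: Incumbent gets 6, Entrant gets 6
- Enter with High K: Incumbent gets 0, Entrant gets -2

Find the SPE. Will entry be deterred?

SPE: (Low, Enter|Low, Out|High); Entry not deterred. Incumbent net profit = 5, Entrant gets 6

Work:
After Low K: Entrant enters (6 > 0)
After High K: Entrant stays out (-2 < 0)
Incumbent: Low → 6−1=5, High → 9−6=3
Incumbent chooses Low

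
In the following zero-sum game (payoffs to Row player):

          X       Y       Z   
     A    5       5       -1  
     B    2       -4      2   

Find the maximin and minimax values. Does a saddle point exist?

Maximin = -1, Minimax = 2, Saddle: False

Work:
Row minimums: [-1, -4] → maximin = -1
Column maximums: [5, 5, 2] → minimax = 2
No saddle point (maximin ≠ minimax). Mixed strategy needed.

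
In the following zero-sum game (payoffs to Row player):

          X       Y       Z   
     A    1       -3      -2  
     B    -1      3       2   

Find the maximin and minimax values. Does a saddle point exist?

Maximin = -1, Minimax = 1, Saddle: False

Work:
Row minimums: [-3, -1] → maximin = -1
Column maximums: [1, 3, 2] → minimax = 1
No saddle point (maximin ≠ minimax). Mixed strategy needed.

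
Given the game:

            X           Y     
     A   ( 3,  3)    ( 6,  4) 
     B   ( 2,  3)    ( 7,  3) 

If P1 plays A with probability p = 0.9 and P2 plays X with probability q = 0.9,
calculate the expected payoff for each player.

E[P1] = 3.22, E[P2] = 3.09

Work:
E[P1] = p·q·π₁(A,X) + p·(1-q)·π₁(A,Y) + (1-p)·q·π₁(B,X) + (1-p)·(1-q)·π₁(B,Y)
= 0.9·0.9·3 + 0.9·0.1·6 + 0.1·0.9·2 + 0.1·0.1·7
= 3.22

E[P2] = 3.09 (similar calculation)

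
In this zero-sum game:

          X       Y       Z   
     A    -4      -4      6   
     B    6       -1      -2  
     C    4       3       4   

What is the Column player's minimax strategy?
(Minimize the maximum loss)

Column should play Y, value = 3

Work:
Column player minimizes Row's maximum payoff:
Column X: max payoff to Row = 6
Column Y: max payoff to Row = 3
Column Z: max payoff to Row = 6
Minimum is 3, achieved by column Y.
Minimax strategy: Y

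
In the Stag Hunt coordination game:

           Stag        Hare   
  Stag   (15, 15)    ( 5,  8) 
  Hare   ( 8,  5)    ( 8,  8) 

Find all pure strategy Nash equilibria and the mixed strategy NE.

Pure NE: (Stag, Stag) and (Hare, Hare); Mixed NE: p = 0.3, q = 0.3

Work:
Check pure NE:
(Stag, Stag): (15, 15) - no unilateral deviation beneficial
(Hare, Hare): (8, 8) - no unilateral deviation beneficial
Mixed NE: P1 plays Stag with p = 0.3, P2 plays Stag with q = 0.3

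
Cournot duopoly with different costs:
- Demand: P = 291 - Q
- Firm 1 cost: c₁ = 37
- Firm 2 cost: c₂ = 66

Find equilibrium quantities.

q₁* = 94.33, q₂* = 65.33

Work:
Reaction: q₁ = (291 - 37 - q₂)/2
Reaction: q₂ = (291 - 66 - q₁)/2
Solve simultaneously:
q₁* = (291 - 2×37 + 66)/3 = 94.33
q₂* = (291 - 2×66 + 37)/3 = 65.33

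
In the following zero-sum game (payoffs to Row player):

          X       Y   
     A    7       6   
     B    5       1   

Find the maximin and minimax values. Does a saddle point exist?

Maximin = 6, Minimax = 6, Saddle: True

Work:
Row minimums: [6, 1] → maximin = 6
Column maximums: [7, 6] → minimax = 6
Saddle point exists! Game value = 6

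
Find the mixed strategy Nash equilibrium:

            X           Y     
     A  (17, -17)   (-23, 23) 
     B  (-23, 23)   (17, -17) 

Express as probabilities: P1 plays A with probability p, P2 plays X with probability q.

p = 0.5, q = 0.5

Work:
Find probabilities that make opponent indifferent:
P2 chooses q to make P1 indifferent between A and B
P1 chooses p to make P2 indifferent between X and Y
Mixed NE: P1 plays (A: 0.5, B: 0.5), P2 plays (X: 0.5, Y: 0.5)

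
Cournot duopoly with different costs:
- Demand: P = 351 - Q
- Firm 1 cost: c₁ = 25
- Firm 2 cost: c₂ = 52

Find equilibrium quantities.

q₁* = 117.67, q₂* = 90.67

Work:
Reaction: q₁ = (351 - 25 - q₂)/2
Reaction: q₂ = (351 - 52 - q₁)/2
Solve simultaneously:
q₁* = (351 - 2×25 + 52)/3 = 117.67
q₂* = (351 - 2×52 + 25)/3 = 90.67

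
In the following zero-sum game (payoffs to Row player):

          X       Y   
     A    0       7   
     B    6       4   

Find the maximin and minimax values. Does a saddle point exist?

Maximin = 4, Minimax = 6, Saddle: False

Work:
Row minimums: [0, 4] → maximin = 4
Column maximums: [6, 7] → minimax = 6
No saddle point (maximin ≠ minimax). Mixed strategy needed.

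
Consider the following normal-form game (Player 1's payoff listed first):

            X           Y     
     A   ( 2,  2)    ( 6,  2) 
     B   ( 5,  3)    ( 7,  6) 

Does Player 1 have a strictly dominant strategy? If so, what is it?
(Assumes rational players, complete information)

Yes, Player 1's strictly dominant strategy is B

Work:
A strategy strictly dominates another if it gives a strictly higher payoff against every opponent action. Compare each pair of P1's strategies column-by-column:
  A vs B: [2 vs 5, 6 vs 7] → A does not strictly dominate B (column X: 2 ≤ 5)
  B vs A: [5 vs 2, 7 vs 6] → B strictly dominates A
B strictly dominates every other strategy → strictly dominant.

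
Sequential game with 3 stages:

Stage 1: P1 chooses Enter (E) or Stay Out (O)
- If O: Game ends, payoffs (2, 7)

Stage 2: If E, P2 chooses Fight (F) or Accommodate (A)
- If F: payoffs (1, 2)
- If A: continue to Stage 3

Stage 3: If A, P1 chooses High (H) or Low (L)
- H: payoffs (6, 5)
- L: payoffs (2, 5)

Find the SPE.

SPE: (E, A, H); Outcome (6, 5)

Work:
Stage 3: P1 chooses H (6 vs 2)
Stage 2: P2: F->2, A->5 (anticipating H). Choose A
Stage 1: P1: O->2, E->6 (anticipating A, H). Choose E
SPE path: E -> A -> H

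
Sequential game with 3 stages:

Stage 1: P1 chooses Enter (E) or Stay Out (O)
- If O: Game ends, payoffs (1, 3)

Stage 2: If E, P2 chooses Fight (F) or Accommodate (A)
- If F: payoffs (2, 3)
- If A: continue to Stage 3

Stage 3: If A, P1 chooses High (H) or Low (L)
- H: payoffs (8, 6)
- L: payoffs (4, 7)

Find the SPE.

SPE: (E, A, H); Outcome (8, 6)

Work:
Stage 3: P1 chooses H (8 vs 4)
Stage 2: P2: F->3, A->6 (anticipating H). Choose A
Stage 1: P1: O->1, E->8 (anticipating A, H). Choose E
SPE path: E -> A -> H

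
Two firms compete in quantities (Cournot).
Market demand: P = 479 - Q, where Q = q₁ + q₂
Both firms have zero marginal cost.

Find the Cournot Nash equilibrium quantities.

q₁* = q₂* = 159.67; P* = 159.67

Work:
Profit: π_i = P·q_i = (a - q_i - q_j)·q_i
FOC: ∂π_i/∂q_i = a - 2q_i - q_j = 0
Reaction function: q_i = (479 - q_j)/2
Symmetry: q* = 479/3 = 159.67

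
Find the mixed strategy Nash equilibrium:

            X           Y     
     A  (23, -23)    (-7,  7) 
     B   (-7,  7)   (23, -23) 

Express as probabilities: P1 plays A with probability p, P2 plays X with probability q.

p = 0.5, q = 0.5

Work:
Find probabilities that make opponent indifferent:
P2 chooses q to make P1 indifferent between A and B
P1 chooses p to make P2 indifferent between X and Y
Mixed NE: P1 plays (A: 0.5, B: 0.5), P2 plays (X: 0.5, Y: 0.5)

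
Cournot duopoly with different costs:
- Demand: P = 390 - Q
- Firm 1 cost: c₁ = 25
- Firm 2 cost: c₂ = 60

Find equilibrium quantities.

q₁* = 133.33, q₂* = 98.33

Work:
Reaction: q₁ = (390 - 25 - q₂)/2
Reaction: q₂ = (390 - 60 - q₁)/2
Solve simultaneously:
q₁* = (390 - 2×25 + 60)/3 = 133.33
q₂* = (390 - 2×60 + 25)/3 = 98.33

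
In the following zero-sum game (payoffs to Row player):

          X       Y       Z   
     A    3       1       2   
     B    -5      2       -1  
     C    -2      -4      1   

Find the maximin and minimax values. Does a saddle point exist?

Maximin = 1, Minimax = 2, Saddle: False

Work:
Row minimums: [1, -5, -4] → maximin = 1
Column maximums: [3, 2, 2] → minimax = 2
No saddle point (maximin ≠ minimax). Mixed strategy needed.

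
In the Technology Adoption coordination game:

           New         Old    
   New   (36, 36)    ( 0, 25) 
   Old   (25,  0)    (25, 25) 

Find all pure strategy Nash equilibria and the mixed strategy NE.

Pure NE: (New, New) and (Old, Old); Mixed NE: p = 0.6944, q = 0.6944

Work:
Check pure NE:
(New, New): (36, 36) - no unilateral deviation beneficial
(Old, Old): (25, 25) - no unilateral deviation beneficial
Mixed NE: P1 plays New with p = 0.6944, P2 plays New with q = 0.6944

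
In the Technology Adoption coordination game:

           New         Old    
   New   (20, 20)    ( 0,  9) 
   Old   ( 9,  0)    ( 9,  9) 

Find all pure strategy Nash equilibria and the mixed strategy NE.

Pure NE: (New, New) and (Old, Old); Mixed NE: p = 0.45, q = 0.45

Work:
Check pure NE:
(New, New): (20, 20) - no unilateral deviation beneficial
(Old, Old): (9, 9) - no unilateral deviation beneficial
Mixed NE: P1 plays New with p = 0.45, P2 plays New with q = 0.45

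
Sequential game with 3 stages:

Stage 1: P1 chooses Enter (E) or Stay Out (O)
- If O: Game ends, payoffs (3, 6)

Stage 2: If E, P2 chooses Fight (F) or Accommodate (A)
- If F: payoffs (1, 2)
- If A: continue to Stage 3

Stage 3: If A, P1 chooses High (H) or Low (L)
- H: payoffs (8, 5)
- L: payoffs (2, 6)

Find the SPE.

SPE: (E, A, H); Outcome (8, 5)

Work:
Stage 3: P1 chooses H (8 vs 2)
Stage 2: P2: F->2, A->5 (anticipating H). Choose A
Stage 1: P1: O->3, E->8 (anticipating A, H). Choose E
SPE path: E -> A -> H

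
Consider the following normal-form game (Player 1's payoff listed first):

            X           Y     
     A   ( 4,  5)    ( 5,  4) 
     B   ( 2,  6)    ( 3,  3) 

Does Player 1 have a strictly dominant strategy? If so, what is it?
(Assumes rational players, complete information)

Yes, Player 1's strictly dominant strategy is A

Work:
A strategy strictly dominates another if it gives a strictly higher payoff against every opponent action. Compare each pair of P1's strategies column-by-column:
  A vs B: [4 vs 2, 5 vs 3] → A strictly dominates B
  B vs A: [2 vs 4, 3 vs 5] → B does not strictly dominate A (column X: 2 ≤ 4)
A strictly dominates every other strategy → strictly dominant.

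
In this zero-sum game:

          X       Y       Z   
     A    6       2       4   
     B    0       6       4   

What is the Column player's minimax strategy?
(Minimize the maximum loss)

Column should play Z, value = 4

Work:
Column player minimizes Row's maximum payoff:
Column X: max payoff to Row = 6
Column Y: max payoff to Row = 6
Column Z: max payoff to Row = 4
Minimum is 4, achieved by column Z.
Minimax strategy: Z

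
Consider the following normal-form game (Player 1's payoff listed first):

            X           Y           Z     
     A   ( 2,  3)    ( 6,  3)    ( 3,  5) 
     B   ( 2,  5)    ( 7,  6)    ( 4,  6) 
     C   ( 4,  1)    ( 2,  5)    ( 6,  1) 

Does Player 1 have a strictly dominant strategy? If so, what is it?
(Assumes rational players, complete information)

No strictly dominant strategy exists for Player 1

Work:
A strategy strictly dominates another if it gives a strictly higher payoff against every opponent action. Compare each pair of P1's strategies column-by-column:
  A vs B: [2 vs 2, 6 vs 7, 3 vs 4] → A does not strictly dominate B (column X: 2 ≤ 2)
  A vs C: [2 vs 4, 6 vs 2, 3 vs 6] → A does not strictly dominate C (column X: 2 ≤ 4)
  B vs A: [2 vs 2, 7 vs 6, 4 vs 3] → B does not strictly dominate A (column X: 2 ≤ 2)
  B vs C: [2 vs 4, 7 vs 2, 4 vs 6] → B does not strictly dominate C (column X: 2 ≤ 4)
  C vs A: [4 vs 2, 2 vs 6, 6 vs 3] → C does not strictly dominate A (column Y: 2 ≤ 6)
  C vs B: [4 vs 2, 2 vs 7, 6 vs 4] → C does not strictly dominate B (column Y: 2 ≤ 7)
No single strategy strictly dominates all others → no strictly dominant strategy.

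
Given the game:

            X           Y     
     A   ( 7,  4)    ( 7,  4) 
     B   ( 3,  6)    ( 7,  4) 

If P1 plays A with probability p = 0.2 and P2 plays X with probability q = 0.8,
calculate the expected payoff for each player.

E[P1] = 4.44, E[P2] = 5.28

Work:
E[P1] = p·q·π₁(A,X) + p·(1-q)·π₁(A,Y) + (1-p)·q·π₁(B,X) + (1-p)·(1-q)·π₁(B,Y)
= 0.2·0.8·7 + 0.2·0.2·7 + 0.8·0.8·3 + 0.8·0.2·7
= 4.44

E[P2] = 5.28 (similar calculation)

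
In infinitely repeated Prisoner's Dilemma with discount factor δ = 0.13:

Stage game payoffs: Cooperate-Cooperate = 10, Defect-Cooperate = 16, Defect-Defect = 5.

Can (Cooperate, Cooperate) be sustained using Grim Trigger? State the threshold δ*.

δ* = 0.5455; since δ = 0.13 < 0.5455, cooperation cannot be sustained

Work:
For Grim Trigger:
Cooperate forever: 10/(1-δ)
Defect then punished: 16 + 5·δ/(1-δ)
Need: 10/(1-δ) ≥ 16 + 5·δ/(1-δ)
Solving: δ ≥ (T-R)/(T-P) = (16-10)/(16-5) = 0.5455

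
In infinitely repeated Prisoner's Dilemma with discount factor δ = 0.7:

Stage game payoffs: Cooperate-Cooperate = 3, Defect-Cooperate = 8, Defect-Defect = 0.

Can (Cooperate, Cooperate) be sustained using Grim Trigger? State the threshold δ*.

δ* = 0.625; since δ = 0.7 ≥ 0.625, cooperation can be sustained

Work:
For Grim Trigger:
Cooperate forever: 3/(1-δ)
Defect then punished: 8 + 0·δ/(1-δ)
Need: 3/(1-δ) ≥ 8 + 0·δ/(1-δ)
Solving: δ ≥ (T-R)/(T-P) = (8-3)/(8-0) = 0.625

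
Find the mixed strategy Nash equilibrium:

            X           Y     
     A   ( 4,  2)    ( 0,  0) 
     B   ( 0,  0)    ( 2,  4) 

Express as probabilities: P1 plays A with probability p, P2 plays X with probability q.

p = 0.6667, q = 0.3333

Work:
Find probabilities that make opponent indifferent:
P2 chooses q to make P1 indifferent between A and B
P1 chooses p to make P2 indifferent between X and Y
Mixed NE: P1 plays (A: 0.6667, B: 0.3333), P2 plays (X: 0.3333, Y: 0.6667)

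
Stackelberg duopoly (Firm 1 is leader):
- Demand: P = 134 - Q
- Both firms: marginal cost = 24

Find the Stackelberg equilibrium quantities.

q₁* (leader) = 55.0, q₂* (follower) = 27.5

Work:
Follower's reaction: q₂ = (a - c - q₁)/2
Leader substitutes: π₁ = q₁·(a - q₁ - (a-c-q₁)/2 - c)
FOC: q₁* = (134 - 24)/2 = 55.00
Then: q₂* = (134 - 24 - 55.0)/2 = 27.50
Leader has first-mover advantage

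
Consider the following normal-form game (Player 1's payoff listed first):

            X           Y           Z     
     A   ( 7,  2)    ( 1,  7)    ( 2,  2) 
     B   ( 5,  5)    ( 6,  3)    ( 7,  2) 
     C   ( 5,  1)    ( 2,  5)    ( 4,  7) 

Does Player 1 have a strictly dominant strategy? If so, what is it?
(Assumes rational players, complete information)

No strictly dominant strategy exists for Player 1

Work:
A strategy strictly dominates another if it gives a strictly higher payoff against every opponent action. Compare each pair of P1's strategies column-by-column:
  A vs B: [7 vs 5, 1 vs 6, 2 vs 7] → A does not strictly dominate B (column Y: 1 ≤ 6)
  A vs C: [7 vs 5, 1 vs 2, 2 vs 4] → A does not strictly dominate C (column Y: 1 ≤ 2)
  B vs A: [5 vs 7, 6 vs 1, 7 vs 2] → B does not strictly dominate A (column X: 5 ≤ 7)
  B vs C: [5 vs 5, 6 vs 2, 7 vs 4] → B does not strictly dominate C (column X: 5 ≤ 5)
  C vs A: [5 vs 7, 2 vs 1, 4 vs 2] → C does not strictly dominate A (column X: 5 ≤ 7)
  C vs B: [5 vs 5, 2 vs 6, 4 vs 7] → C does not strictly dominate B (column X: 5 ≤ 5)
No single strategy strictly dominates all others → no strictly dominant strategy.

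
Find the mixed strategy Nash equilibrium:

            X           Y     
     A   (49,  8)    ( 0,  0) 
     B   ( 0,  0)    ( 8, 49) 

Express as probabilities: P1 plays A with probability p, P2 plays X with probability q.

p = 0.8596, q = 0.1404

Work:
Find probabilities that make opponent indifferent:
P2 chooses q to make P1 indifferent between A and B
P1 chooses p to make P2 indifferent between X and Y
Mixed NE: P1 plays (A: 0.8596, B: 0.1404), P2 plays (X: 0.1404, Y: 0.8596)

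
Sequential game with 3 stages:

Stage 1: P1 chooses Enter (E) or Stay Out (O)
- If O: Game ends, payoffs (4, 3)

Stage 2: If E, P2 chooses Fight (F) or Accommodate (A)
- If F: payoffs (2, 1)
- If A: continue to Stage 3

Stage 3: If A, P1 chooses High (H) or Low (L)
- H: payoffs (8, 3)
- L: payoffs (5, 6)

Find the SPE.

SPE: (E, A, H); Outcome (8, 3)

Work:
Stage 3: P1 chooses H (8 vs 5)
Stage 2: P2: F->1, A->3 (anticipating H). Choose A
Stage 1: P1: O->4, E->8 (anticipating A, H). Choose E
SPE path: E -> A -> H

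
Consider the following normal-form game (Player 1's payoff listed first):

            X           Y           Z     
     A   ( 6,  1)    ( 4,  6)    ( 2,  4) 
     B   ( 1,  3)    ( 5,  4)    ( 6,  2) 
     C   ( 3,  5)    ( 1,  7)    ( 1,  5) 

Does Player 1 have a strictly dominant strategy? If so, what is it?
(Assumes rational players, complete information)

No strictly dominant strategy exists for Player 1

Work:
A strategy strictly dominates another if it gives a strictly higher payoff against every opponent action. Compare each pair of P1's strategies column-by-column:
  A vs B: [6 vs 1, 4 vs 5, 2 vs 6] → A does not strictly dominate B (column Y: 4 ≤ 5)
  A vs C: [6 vs 3, 4 vs 1, 2 vs 1] → A strictly dominates C
  B vs A: [1 vs 6, 5 vs 4, 6 vs 2] → B does not strictly dominate A (column X: 1 ≤ 6)
  B vs C: [1 vs 3, 5 vs 1, 6 vs 1] → B does not strictly dominate C (column X: 1 ≤ 3)
  C vs A: [3 vs 6, 1 vs 4, 1 vs 2] → C does not strictly dominate A (column X: 3 ≤ 6)
  C vs B: [3 vs 1, 1 vs 5, 1 vs 6] → C does not strictly dominate B (column Y: 1 ≤ 5)
No single strategy strictly dominates all others → no strictly dominant strategy.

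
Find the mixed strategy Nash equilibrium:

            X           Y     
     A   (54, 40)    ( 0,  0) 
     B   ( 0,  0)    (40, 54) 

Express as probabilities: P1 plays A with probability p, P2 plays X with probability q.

p = 0.5745, q = 0.4255

Work:
Find probabilities that make opponent indifferent:
P2 chooses q to make P1 indifferent between A and B
P1 chooses p to make P2 indifferent between X and Y
Mixed NE: P1 plays (A: 0.5745, B: 0.4255), P2 plays (X: 0.4255, Y: 0.5745)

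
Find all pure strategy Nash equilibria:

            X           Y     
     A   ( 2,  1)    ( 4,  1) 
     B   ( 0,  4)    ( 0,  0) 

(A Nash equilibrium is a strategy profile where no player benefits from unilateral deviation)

Nash equilibrium: (A, X), (A, Y)

Work:
Best responses:
  P1 vs X: payoffs [2, 0] → best response A (payoff 2)
  P1 vs Y: payoffs [4, 0] → best response A (payoff 4)
  P2 vs A: payoffs [1, 1] → best response X/Y (payoff 1)
  P2 vs B: payoffs [4, 0] → best response X (payoff 4)
Mutual best responses: (A,X), (A,Y) → Nash equilibria.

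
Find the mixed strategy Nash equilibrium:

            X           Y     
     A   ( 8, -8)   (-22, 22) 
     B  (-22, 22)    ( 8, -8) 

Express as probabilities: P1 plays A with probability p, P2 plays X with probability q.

p = 0.5, q = 0.5

Work:
Find probabilities that make opponent indifferent:
P2 chooses q to make P1 indifferent between A and B
P1 chooses p to make P2 indifferent between X and Y
Mixed NE: P1 plays (A: 0.5, B: 0.5), P2 plays (X: 0.5, Y: 0.5)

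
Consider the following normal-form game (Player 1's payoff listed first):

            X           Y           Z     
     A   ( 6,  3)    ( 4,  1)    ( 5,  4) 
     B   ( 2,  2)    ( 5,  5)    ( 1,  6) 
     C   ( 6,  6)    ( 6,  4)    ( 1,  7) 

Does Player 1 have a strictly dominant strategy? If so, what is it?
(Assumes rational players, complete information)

No strictly dominant strategy exists for Player 1

Work:
A strategy strictly dominates another if it gives a strictly higher payoff against every opponent action. Compare each pair of P1's strategies column-by-column:
  A vs B: [6 vs 2, 4 vs 5, 5 vs 1] → A does not strictly dominate B (column Y: 4 ≤ 5)
  A vs C: [6 vs 6, 4 vs 6, 5 vs 1] → A does not strictly dominate C (column X: 6 ≤ 6)
  B vs A: [2 vs 6, 5 vs 4, 1 vs 5] → B does not strictly dominate A (column X: 2 ≤ 6)
  B vs C: [2 vs 6, 5 vs 6, 1 vs 1] → B does not strictly dominate C (column X: 2 ≤ 6)
  C vs A: [6 vs 6, 6 vs 4, 1 vs 5] → C does not strictly dominate A (column X: 6 ≤ 6)
  C vs B: [6 vs 2, 6 vs 5, 1 vs 1] → C does not strictly dominate B (column Z: 1 ≤ 1)
No single strategy strictly dominates all others → no strictly dominant strategy.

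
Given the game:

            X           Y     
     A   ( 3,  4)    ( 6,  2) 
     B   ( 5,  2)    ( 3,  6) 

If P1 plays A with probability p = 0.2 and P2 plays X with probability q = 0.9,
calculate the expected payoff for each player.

E[P1] = 4.5, E[P2] = 2.68

Work:
E[P1] = p·q·π₁(A,X) + p·(1-q)·π₁(A,Y) + (1-p)·q·π₁(B,X) + (1-p)·(1-q)·π₁(B,Y)
= 0.2·0.9·3 + 0.2·0.1·6 + 0.8·0.9·5 + 0.8·0.1·3
= 4.5

E[P2] = 2.68 (similar calculation)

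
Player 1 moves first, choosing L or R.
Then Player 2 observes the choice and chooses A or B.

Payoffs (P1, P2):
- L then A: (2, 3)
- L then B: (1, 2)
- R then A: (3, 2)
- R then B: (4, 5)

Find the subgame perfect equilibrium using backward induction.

P1 plays R, P2 plays A after L and B after R; Payoff (4, 5)

Work:
Backward induction:
After L: P2 chooses A → P1 gets 2
After R: P2 chooses B → P1 gets 4
P1 chooses R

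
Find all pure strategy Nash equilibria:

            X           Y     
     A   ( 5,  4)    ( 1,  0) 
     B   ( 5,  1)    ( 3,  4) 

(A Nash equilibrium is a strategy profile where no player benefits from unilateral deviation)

Nash equilibrium: (A, X), (B, Y)

Work:
Best responses:
  P1 vs X: payoffs [5, 5] → best response A/B (payoff 5)
  P1 vs Y: payoffs [1, 3] → best response B (payoff 3)
  P2 vs A: payoffs [4, 0] → best response X (payoff 4)
  P2 vs B: payoffs [1, 4] → best response Y (payoff 4)
Mutual best responses: (A,X), (B,Y) → Nash equilibria.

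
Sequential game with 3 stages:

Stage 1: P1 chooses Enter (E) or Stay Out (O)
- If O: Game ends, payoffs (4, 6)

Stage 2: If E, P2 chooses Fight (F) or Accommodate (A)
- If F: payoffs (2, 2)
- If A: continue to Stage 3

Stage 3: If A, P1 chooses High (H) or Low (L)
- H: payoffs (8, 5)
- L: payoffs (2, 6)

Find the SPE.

SPE: (E, A, H); Outcome (8, 5)

Work:
Stage 3: P1 chooses H (8 vs 2)
Stage 2: P2: F->2, A->5 (anticipating H). Choose A
Stage 1: P1: O->4, E->8 (anticipating A, H). Choose E
SPE path: E -> A -> H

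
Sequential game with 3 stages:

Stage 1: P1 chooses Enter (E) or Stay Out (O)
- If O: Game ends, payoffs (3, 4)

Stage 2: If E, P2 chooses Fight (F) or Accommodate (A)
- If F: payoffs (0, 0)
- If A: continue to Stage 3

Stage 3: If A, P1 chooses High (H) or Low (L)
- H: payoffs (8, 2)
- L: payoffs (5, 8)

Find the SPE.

SPE: (E, A, H); Outcome (8, 2)

Work:
Stage 3: P1 chooses H (8 vs 5)
Stage 2: P2: F->0, A->2 (anticipating H). Choose A
Stage 1: P1: O->3, E->8 (anticipating A, H). Choose E
SPE path: E -> A -> H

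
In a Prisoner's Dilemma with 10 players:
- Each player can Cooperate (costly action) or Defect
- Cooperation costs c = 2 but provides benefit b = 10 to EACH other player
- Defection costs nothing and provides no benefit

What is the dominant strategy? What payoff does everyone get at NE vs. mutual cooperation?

Dominant: Defect; NE payoff = 0; Coop payoff = 88

Work:
Defect dominates (saves cost c = 2, benefit to others is external)
NE: All defect → everyone gets 0
If all cooperate: each receives (9)×10 - 2 = 88
Social dilemma: 88 > 0 but NE gives 0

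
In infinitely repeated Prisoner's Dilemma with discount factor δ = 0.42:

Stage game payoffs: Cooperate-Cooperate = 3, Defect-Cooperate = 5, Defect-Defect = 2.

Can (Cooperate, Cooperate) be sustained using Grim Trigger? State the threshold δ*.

δ* = 0.6667; since δ = 0.42 < 0.6667, cooperation cannot be sustained

Work:
For Grim Trigger:
Cooperate forever: 3/(1-δ)
Defect then punished: 5 + 2·δ/(1-δ)
Need: 3/(1-δ) ≥ 5 + 2·δ/(1-δ)
Solving: δ ≥ (T-R)/(T-P) = (5-3)/(5-2) = 0.6667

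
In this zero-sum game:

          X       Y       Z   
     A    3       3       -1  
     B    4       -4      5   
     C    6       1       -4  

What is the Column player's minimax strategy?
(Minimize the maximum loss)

Column should play Y, value = 3

Work:
Column player minimizes Row's maximum payoff:
Column X: max payoff to Row = 6
Column Y: max payoff to Row = 3
Column Z: max payoff to Row = 5
Minimum is 3, achieved by column Y.
Minimax strategy: Y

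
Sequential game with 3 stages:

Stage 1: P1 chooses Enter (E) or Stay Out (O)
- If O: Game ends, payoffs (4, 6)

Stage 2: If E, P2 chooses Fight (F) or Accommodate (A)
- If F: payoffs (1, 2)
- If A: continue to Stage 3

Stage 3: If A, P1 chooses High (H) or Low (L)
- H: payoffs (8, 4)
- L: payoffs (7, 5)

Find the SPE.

SPE: (E, A, H); Outcome (8, 4)

Work:
Stage 3: P1 chooses H (8 vs 7)
Stage 2: P2: F->2, A->4 (anticipating H). Choose A
Stage 1: P1: O->4, E->8 (anticipating A, H). Choose E
SPE path: E -> A -> H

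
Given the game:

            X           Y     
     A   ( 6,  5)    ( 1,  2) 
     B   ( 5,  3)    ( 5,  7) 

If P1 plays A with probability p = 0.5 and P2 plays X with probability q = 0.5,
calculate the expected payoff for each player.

E[P1] = 4.25, E[P2] = 4.25

Work:
E[P1] = p·q·π₁(A,X) + p·(1-q)·π₁(A,Y) + (1-p)·q·π₁(B,X) + (1-p)·(1-q)·π₁(B,Y)
= 0.5·0.5·6 + 0.5·0.5·1 + 0.5·0.5·5 + 0.5·0.5·5
= 4.25

E[P2] = 4.25 (similar calculation)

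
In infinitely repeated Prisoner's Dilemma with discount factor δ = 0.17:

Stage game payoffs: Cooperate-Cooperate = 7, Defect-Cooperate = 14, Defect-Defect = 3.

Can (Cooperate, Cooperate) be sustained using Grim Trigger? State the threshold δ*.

δ* = 0.6364; since δ = 0.17 < 0.6364, cooperation cannot be sustained

Work:
For Grim Trigger:
Cooperate forever: 7/(1-δ)
Defect then punished: 14 + 3·δ/(1-δ)
Need: 7/(1-δ) ≥ 14 + 3·δ/(1-δ)
Solving: δ ≥ (T-R)/(T-P) = (14-7)/(14-3) = 0.6364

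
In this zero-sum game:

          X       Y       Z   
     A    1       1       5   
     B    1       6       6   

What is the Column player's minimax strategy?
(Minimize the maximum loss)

Column should play X, value = 1

Work:
Column player minimizes Row's maximum payoff:
Column X: max payoff to Row = 1
Column Y: max payoff to Row = 6
Column Z: max payoff to Row = 6
Minimum is 1, achieved by column X.
Minimax strategy: X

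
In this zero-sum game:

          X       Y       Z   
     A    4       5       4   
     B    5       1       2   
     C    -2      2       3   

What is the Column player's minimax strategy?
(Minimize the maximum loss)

Column should play Z, value = 4

Work:
Column player minimizes Row's maximum payoff:
Column X: max payoff to Row = 5
Column Y: max payoff to Row = 5
Column Z: max payoff to Row = 4
Minimum is 4, achieved by column Z.
Minimax strategy: Z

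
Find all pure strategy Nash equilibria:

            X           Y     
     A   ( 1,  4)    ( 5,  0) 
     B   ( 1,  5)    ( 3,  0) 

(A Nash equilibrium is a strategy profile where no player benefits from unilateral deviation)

Nash equilibrium: (A, X), (B, X)

Work:
Best responses:
  P1 vs X: payoffs [1, 1] → best response A/B (payoff 1)
  P1 vs Y: payoffs [5, 3] → best response A (payoff 5)
  P2 vs A: payoffs [4, 0] → best response X (payoff 4)
  P2 vs B: payoffs [5, 0] → best response X (payoff 5)
Mutual best responses: (A,X), (B,X) → Nash equilibria.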